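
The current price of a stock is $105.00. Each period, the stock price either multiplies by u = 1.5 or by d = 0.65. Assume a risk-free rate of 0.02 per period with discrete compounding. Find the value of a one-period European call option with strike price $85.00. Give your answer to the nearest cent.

$30.94

Risk-neutral probability p = (1 + 0.02 − 0.65)/(1.5 − 0.65) = 0.3700/0.8500 = 0.4353
Terminal stock prices: S_u = 157.5, S_d = 68.25
Terminal payoffs (S − K): max(72.5, 0) = 72.5, max(-16.75, 0) = 0
Node 0 (S = 105): V_0 = 1/1.02·[0.4353·72.5000 + 0.5647·0.0000] = 30.9400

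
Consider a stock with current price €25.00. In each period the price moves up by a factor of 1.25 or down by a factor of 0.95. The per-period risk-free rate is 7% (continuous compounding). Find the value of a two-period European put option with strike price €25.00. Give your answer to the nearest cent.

€0.74

Risk-neutral probability p = (e^0.07 − 0.95)/(1.25 − 0.95) = 0.1225/0.3000 = 0.4084
Terminal stock prices: S_uu = 39.06, S_ud = 29.69, S_dd = 22.56
Terminal payoffs (K − S): max(-14.06, 0) = 0, max(-4.688, 0) = 0, max(2.438, 0) = 2.438
Node u (S = 31.25): V_u = e^(−0.07)·[0.4084·0.0000 + 0.5916·0.0000] = 0.0000
Node d (S = 23.75): V_d = e^(−0.07)·[0.4084·0.0000 + 0.5916·2.4375] = 1.3446
Node 0 (S = 25): V_0 = e^(−0.07)·[0.4084·0.0000 + 0.5916·1.3446] = 0.7418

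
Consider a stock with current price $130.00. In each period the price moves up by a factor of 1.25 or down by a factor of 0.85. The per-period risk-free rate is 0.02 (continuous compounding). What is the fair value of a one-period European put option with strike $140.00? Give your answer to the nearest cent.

$16.61

Risk-neutral probability p = (e^0.02 − 0.85)/(1.25 − 0.85) = 0.1702/0.4000 = 0.4255
Terminal stock prices: S_u = 162.5, S_d = 110.5
Terminal payoffs (K − S): max(-22.5, 0) = 0, max(29.5, 0) = 29.5
Node 0 (S = 130): V_0 = e^(−0.02)·[0.4255·0.0000 + 0.5745·29.5000] = 16.6121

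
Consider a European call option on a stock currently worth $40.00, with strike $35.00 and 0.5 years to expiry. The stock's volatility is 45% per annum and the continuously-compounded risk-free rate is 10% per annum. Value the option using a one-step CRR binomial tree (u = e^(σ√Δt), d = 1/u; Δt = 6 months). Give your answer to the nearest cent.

$9.51

CRR parameters: u = e^(σ√Δt) = e^(0.45·√0.5) = 1.3746, d = 1/u = 0.7275
Per-period rate: rΔt = 0.1·0.5 = 0.05, so R = e^0.05 = 1.0513
Risk-neutral probability p = (e^0.05 − 0.7275)/(1.3746 − 0.7275) = 0.3238/0.6472 = 0.5003
Terminal stock prices: S_u = 54.99, S_d = 29.1
Terminal payoffs (S − K): max(19.99, 0) = 19.99, max(-5.902, 0) = 0
Node 0 (S = 40): V_0 = e^(−0.05)·[0.5003·19.9859 + 0.4997·0.0000] = 9.5120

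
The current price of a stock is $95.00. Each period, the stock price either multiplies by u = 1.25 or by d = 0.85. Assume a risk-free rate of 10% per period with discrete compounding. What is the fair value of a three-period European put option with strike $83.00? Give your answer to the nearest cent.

Risk-neutral probability p = (1 + 0.1 − 0.85)/(1.25 − 0.85) = 0.2500/0.4000 = 0.6250
Terminal stock prices: S_uuu = 185.5, S_uud = 126.2, S_udd = 85.8, S_ddd = 58.34
Terminal payoffs (K − S): max(-102.5, 0) = 0, max(-43.17, 0) = 0, max(-2.797, 0) = 0, max(24.66, 0) = 24.66
Node uu (S = 148.4): V_uu = 1/1.1·[0.6250·0.0000 + 0.3750·0.0000] = 0.0000
Node ud (S = 100.9): V_ud = 1/1.1·[0.6250·0.0000 + 0.3750·0.0000] = 0.0000
Node dd (S = 68.64): V_dd = 1/1.1·[0.6250·0.0000 + 0.3750·24.6581] = 8.4062
Node u (S = 118.8): V_u = 1/1.1·[0.6250·0.0000 + 0.3750·0.0000] = 0.0000
Node d (S = 80.75): V_d = 1/1.1·[0.6250·0.0000 + 0.3750·8.4062] = 2.8657
Node 0 (S = 95): V_0 = 1/1.1·[0.6250·0.0000 + 0.3750·2.8657] = 0.9770

$0.98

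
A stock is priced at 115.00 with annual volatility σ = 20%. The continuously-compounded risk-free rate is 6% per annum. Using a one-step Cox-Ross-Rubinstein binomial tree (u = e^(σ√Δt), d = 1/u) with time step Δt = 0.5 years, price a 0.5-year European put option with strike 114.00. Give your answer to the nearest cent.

5.88

CRR parameters: u = e^(σ√Δt) = e^(0.2·√0.5) = 1.1519, d = 1/u = 0.8681
Per-period rate: rΔt = 0.06·0.5 = 0.03, so R = e^0.03 = 1.0305
Risk-neutral probability p = (e^0.03 − 0.8681)/(1.1519 − 0.8681) = 0.1623/0.2838 = 0.5720
Terminal stock prices: S_u = 132.5, S_d = 99.83
Terminal payoffs (K − S): max(-18.47, 0) = 0, max(14.17, 0) = 14.17
Node 0 (S = 115): V_0 = e^(−0.03)·[0.5720·0.0000 + 0.4280·14.1658] = 5.8835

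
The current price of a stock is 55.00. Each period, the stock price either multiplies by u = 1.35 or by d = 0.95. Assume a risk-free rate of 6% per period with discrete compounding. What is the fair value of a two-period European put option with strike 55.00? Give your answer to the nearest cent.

Risk-neutral probability p = (1 + 0.06 − 0.95)/(1.35 − 0.95) = 0.1100/0.4000 = 0.2750
Terminal stock prices: S_uu = 100.2, S_ud = 70.54, S_dd = 49.64
Terminal payoffs (K − S): max(-45.24, 0) = 0, max(-15.54, 0) = 0, max(5.363, 0) = 5.363
Node u (S = 74.25): V_u = 1/1.06·[0.2750·0.0000 + 0.7250·0.0000] = 0.0000
Node d (S = 52.25): V_d = 1/1.06·[0.2750·0.0000 + 0.7250·5.3625] = 3.6677
Node 0 (S = 55): V_0 = 1/1.06·[0.2750·0.0000 + 0.7250·3.6677] = 2.5086

2.51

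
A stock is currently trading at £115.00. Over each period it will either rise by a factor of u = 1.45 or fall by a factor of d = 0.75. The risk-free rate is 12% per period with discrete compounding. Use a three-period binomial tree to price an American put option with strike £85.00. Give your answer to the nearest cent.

£3.60

Risk-neutral probability p = (1 + 0.12 − 0.75)/(1.45 − 0.75) = 0.3700/0.7000 = 0.5286
Terminal stock prices: S_uuu = 350.6, S_uud = 181.3, S_udd = 93.8, S_ddd = 48.52
Terminal payoffs (K − S): max(-265.6, 0) = 0, max(-96.34, 0) = 0, max(-8.797, 0) = 0, max(36.48, 0) = 36.48
Node uu (S = 241.8): continuation = 1/1.12·[0.5286·0.0000 + 0.4714·0.0000] = 0.0000; exercise value = 0.0000 ≤ continuation, so V_uu = 0.0000
Node ud (S = 125.1): continuation = 1/1.12·[0.5286·0.0000 + 0.4714·0.0000] = 0.0000; exercise value = 0.0000 ≤ continuation, so V_ud = 0.0000
Node dd (S = 64.69): continuation = 1/1.12·[0.5286·0.0000 + 0.4714·36.4844] = 15.3569; exercise value = 20.3125 > continuation, so V_dd = 20.3125 (exercise)
Node u (S = 166.8): continuation = 1/1.12·[0.5286·0.0000 + 0.4714·0.0000] = 0.0000; exercise value = 0.0000 ≤ continuation, so V_u = 0.0000
Node d (S = 86.25): continuation = 1/1.12·[0.5286·0.0000 + 0.4714·20.3125] = 8.5499; exercise value = 0.0000 ≤ continuation, so V_d = 8.5499
Node 0 (S = 115): continuation = 1/1.12·[0.5286·0.0000 + 0.4714·8.5499] = 3.5988; exercise value = 0.0000 ≤ continuation, so V_0 = 3.5988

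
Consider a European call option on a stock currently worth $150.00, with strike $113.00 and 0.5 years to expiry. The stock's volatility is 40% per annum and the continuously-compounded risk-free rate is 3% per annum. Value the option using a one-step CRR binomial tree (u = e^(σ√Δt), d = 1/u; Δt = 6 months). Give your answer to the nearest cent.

CRR parameters: u = e^(σ√Δt) = e^(0.4·√0.5) = 1.3269, d = 1/u = 0.7536
Per-period rate: rΔt = 0.03·0.5 = 0.015, so R = e^0.015 = 1.0151
Risk-neutral probability p = (e^0.015 − 0.7536)/(1.3269 − 0.7536) = 0.2615/0.5733 = 0.4561
Terminal stock prices: S_u = 199, S_d = 113
Terminal payoffs (S − K): max(86.03, 0) = 86.03, max(0.04575, 0) = 0.04575
Node 0 (S = 150): V_0 = e^(−0.015)·[0.4561·86.0345 + 0.5439·0.0457] = 38.6824

$38.68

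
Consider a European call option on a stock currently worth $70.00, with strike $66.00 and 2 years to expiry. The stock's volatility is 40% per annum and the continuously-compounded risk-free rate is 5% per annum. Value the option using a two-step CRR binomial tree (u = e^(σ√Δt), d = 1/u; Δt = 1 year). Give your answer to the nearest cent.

$19.27

CRR parameters: u = e^(σ√Δt) = e^(0.4·√1) = 1.4918, d = 1/u = 0.6703
Per-period rate: rΔt = 0.05·1 = 0.05, so R = e^0.05 = 1.0513
Risk-neutral probability p = (e^0.05 − 0.6703)/(1.4918 − 0.6703) = 0.3810/0.8215 = 0.4637
Terminal stock prices: S_uu = 155.8, S_ud = 70, S_dd = 31.45
Terminal payoffs (S − K): max(89.79, 0) = 89.79, max(4, 0) = 4, max(-34.55, 0) = 0
Node u (S = 104.4): V_u = e^(−0.05)·[0.4637·89.7879 + 0.5363·4.0000] = 41.6466
Node d (S = 46.92): V_d = e^(−0.05)·[0.4637·4.0000 + 0.5363·0.0000] = 1.7644
Node 0 (S = 70): V_0 = e^(−0.05)·[0.4637·41.6466 + 0.5363·1.7644] = 19.2707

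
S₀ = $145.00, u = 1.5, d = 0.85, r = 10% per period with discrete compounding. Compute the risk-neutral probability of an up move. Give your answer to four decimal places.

p = 0.3846

Risk-neutral probability p = (1 + 0.1 − 0.85)/(1.5 − 0.85) = 0.2500/0.6500 = 0.3846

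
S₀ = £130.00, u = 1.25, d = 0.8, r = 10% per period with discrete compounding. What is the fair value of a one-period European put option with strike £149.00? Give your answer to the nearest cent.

Risk-neutral probability p = (1 + 0.1 − 0.8)/(1.25 − 0.8) = 0.3000/0.4500 = 0.6667
Terminal stock prices: S_u = 162.5, S_d = 104
Terminal payoffs (K − S): max(-13.5, 0) = 0, max(45, 0) = 45
Node 0 (S = 130): V_0 = 1/1.1·[0.6667·0.0000 + 0.3333·45.0000] = 13.6364

£13.64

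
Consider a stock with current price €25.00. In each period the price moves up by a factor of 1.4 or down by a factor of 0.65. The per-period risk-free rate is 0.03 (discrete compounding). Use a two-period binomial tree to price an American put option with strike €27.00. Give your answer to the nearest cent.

Risk-neutral probability p = (1 + 0.03 − 0.65)/(1.4 − 0.65) = 0.3800/0.7500 = 0.5067
Terminal stock prices: S_uu = 49, S_ud = 22.75, S_dd = 10.56
Terminal payoffs (K − S): max(-22, 0) = 0, max(4.25, 0) = 4.25, max(16.44, 0) = 16.44
Node u (S = 35): continuation = 1/1.03·[0.5067·0.0000 + 0.4933·4.2500] = 2.0356; exercise value = 0.0000 ≤ continuation, so V_u = 2.0356
Node d (S = 16.25): continuation = 1/1.03·[0.5067·4.2500 + 0.4933·16.4375] = 9.9636; exercise value = 10.7500 > continuation, so V_d = 10.7500 (exercise)
Node 0 (S = 25): continuation = 1/1.03·[0.5067·2.0356 + 0.4933·10.7500] = 6.1502; exercise value = 2.0000 ≤ continuation, so V_0 = 6.1502

€6.15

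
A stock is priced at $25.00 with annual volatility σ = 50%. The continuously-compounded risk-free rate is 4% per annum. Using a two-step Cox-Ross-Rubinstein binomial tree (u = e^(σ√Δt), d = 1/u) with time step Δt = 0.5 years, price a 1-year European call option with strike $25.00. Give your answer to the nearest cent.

$4.79

CRR parameters: u = e^(σ√Δt) = e^(0.5·√0.5) = 1.4241, d = 1/u = 0.7022
Per-period rate: rΔt = 0.04·0.5 = 0.02, so R = e^0.02 = 1.0202
Risk-neutral probability p = (e^0.02 − 0.7022)/(1.4241 − 0.7022) = 0.3180/0.7219 = 0.4405
Terminal stock prices: S_uu = 50.7, S_ud = 25, S_dd = 12.33
Terminal payoffs (S − K): max(25.7, 0) = 25.7, max(0, 0) = 0, max(-12.67, 0) = 0
Node u (S = 35.6): V_u = e^(−0.02)·[0.4405·25.7029 + 0.5595·0.0000] = 11.0980
Node d (S = 17.55): V_d = e^(−0.02)·[0.4405·0.0000 + 0.5595·0.0000] = 0.0000
Node 0 (S = 25): V_0 = e^(−0.02)·[0.4405·11.0980 + 0.5595·0.0000] = 4.7919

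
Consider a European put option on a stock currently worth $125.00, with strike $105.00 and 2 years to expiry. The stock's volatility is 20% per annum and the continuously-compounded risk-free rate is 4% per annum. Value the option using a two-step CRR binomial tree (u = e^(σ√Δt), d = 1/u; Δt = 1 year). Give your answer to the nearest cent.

CRR parameters: u = e^(σ√Δt) = e^(0.2·√1) = 1.2214, d = 1/u = 0.8187
Per-period rate: rΔt = 0.04·1 = 0.04, so R = e^0.04 = 1.0408
Risk-neutral probability p = (e^0.04 − 0.8187)/(1.2214 − 0.8187) = 0.2221/0.4027 = 0.5515
Terminal stock prices: S_uu = 186.5, S_ud = 125, S_dd = 83.79
Terminal payoffs (K − S): max(-81.48, 0) = 0, max(-20, 0) = 0, max(21.21, 0) = 21.21
Node u (S = 152.7): V_u = e^(−0.04)·[0.5515·0.0000 + 0.4485·0.0000] = 0.0000
Node d (S = 102.3): V_d = e^(−0.04)·[0.5515·0.0000 + 0.4485·21.2100] = 9.1394
Node 0 (S = 125): V_0 = e^(−0.04)·[0.5515·0.0000 + 0.4485·9.1394] = 3.9381

$3.94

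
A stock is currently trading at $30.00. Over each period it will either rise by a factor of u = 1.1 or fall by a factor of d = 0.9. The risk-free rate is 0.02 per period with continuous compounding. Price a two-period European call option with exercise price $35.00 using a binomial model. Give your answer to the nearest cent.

$0.45

Risk-neutral probability p = (e^0.02 − 0.9)/(1.1 − 0.9) = 0.1202/0.2000 = 0.6010
Terminal stock prices: S_uu = 36.3, S_ud = 29.7, S_dd = 24.3
Terminal payoffs (S − K): max(1.3, 0) = 1.3, max(-5.3, 0) = 0, max(-10.7, 0) = 0
Node u (S = 33): V_u = e^(−0.02)·[0.6010·1.3000 + 0.3990·0.0000] = 0.7658
Node d (S = 27): V_d = e^(−0.02)·[0.6010·0.0000 + 0.3990·0.0000] = 0.0000
Node 0 (S = 30): V_0 = e^(−0.02)·[0.6010·0.7658 + 0.3990·0.0000] = 0.4512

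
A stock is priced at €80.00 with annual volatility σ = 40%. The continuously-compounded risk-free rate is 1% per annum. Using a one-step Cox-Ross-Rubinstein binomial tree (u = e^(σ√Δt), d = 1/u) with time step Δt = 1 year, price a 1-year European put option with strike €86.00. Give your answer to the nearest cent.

CRR parameters: u = e^(σ√Δt) = e^(0.4·√1) = 1.4918, d = 1/u = 0.6703
Per-period rate: rΔt = 0.01·1 = 0.01, so R = e^0.01 = 1.0101
Risk-neutral probability p = (e^0.01 − 0.6703)/(1.4918 − 0.6703) = 0.3397/0.8215 = 0.4135
Terminal stock prices: S_u = 119.3, S_d = 53.63
Terminal payoffs (K − S): max(-33.35, 0) = 0, max(32.37, 0) = 32.37
Node 0 (S = 80): V_0 = e^(−0.01)·[0.4135·0.0000 + 0.5865·32.3744] = 18.7972

€18.80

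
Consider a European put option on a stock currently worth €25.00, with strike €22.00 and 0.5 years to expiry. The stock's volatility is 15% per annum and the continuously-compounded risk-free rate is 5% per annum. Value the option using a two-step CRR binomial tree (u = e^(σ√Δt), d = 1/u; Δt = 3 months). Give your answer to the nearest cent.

CRR parameters: u = e^(σ√Δt) = e^(0.15·√0.25) = 1.0779, d = 1/u = 0.9277
Per-period rate: rΔt = 0.05·0.25 = 0.0125, so R = e^0.0125 = 1.0126
Risk-neutral probability p = (e^0.0125 − 0.9277)/(1.0779 − 0.9277) = 0.0848/0.1501 = 0.5650
Terminal stock prices: S_uu = 29.05, S_ud = 25, S_dd = 21.52
Terminal payoffs (K − S): max(-7.046, 0) = 0, max(-3, 0) = 0, max(0.4823, 0) = 0.4823
Node u (S = 26.95): V_u = e^(−0.0125)·[0.5650·0.0000 + 0.4350·0.0000] = 0.0000
Node d (S = 23.19): V_d = e^(−0.0125)·[0.5650·0.0000 + 0.4350·0.4823] = 0.2072
Node 0 (S = 25): V_0 = e^(−0.0125)·[0.5650·0.0000 + 0.4350·0.2072] = 0.0890

€0.09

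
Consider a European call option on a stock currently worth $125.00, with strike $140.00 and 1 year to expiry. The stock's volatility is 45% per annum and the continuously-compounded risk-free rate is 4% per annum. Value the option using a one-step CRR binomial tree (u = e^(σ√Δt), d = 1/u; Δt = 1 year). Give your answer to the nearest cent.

CRR parameters: u = e^(σ√Δt) = e^(0.45·√1) = 1.5683, d = 1/u = 0.6376
Per-period rate: rΔt = 0.04·1 = 0.04, so R = e^0.04 = 1.0408
Risk-neutral probability p = (e^0.04 − 0.6376)/(1.5683 − 0.6376) = 0.4032/0.9307 = 0.4332
Terminal stock prices: S_u = 196, S_d = 79.7
Terminal payoffs (S − K): max(56.04, 0) = 56.04, max(-60.3, 0) = 0
Node 0 (S = 125): V_0 = e^(−0.04)·[0.4332·56.0390 + 0.5668·0.0000] = 23.3248

$23.32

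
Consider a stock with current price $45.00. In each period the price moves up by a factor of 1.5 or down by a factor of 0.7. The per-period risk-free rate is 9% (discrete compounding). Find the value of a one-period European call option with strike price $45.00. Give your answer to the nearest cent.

Risk-neutral probability p = (1 + 0.09 − 0.7)/(1.5 − 0.7) = 0.3900/0.8000 = 0.4875
Terminal stock prices: S_u = 67.5, S_d = 31.5
Terminal payoffs (S − K): max(22.5, 0) = 22.5, max(-13.5, 0) = 0
Node 0 (S = 45): V_0 = 1/1.09·[0.4875·22.5000 + 0.5125·0.0000] = 10.0631

$10.06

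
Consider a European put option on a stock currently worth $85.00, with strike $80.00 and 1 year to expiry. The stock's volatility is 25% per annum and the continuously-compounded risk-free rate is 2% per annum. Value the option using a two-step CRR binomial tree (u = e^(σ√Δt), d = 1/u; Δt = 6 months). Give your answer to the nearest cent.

CRR parameters: u = e^(σ√Δt) = e^(0.25·√0.5) = 1.1934, d = 1/u = 0.8380
Per-period rate: rΔt = 0.02·0.5 = 0.01, so R = e^0.01 = 1.0101
Risk-neutral probability p = (e^0.01 − 0.8380)/(1.1934 − 0.8380) = 0.1721/0.3554 = 0.4842
Terminal stock prices: S_uu = 121.1, S_ud = 85, S_dd = 59.69
Terminal payoffs (K − S): max(-41.05, 0) = 0, max(-5, 0) = 0, max(20.31, 0) = 20.31
Node u (S = 101.4): V_u = e^(−0.01)·[0.4842·0.0000 + 0.5158·0.0000] = 0.0000
Node d (S = 71.23): V_d = e^(−0.01)·[0.4842·0.0000 + 0.5158·20.3140] = 10.3737
Node 0 (S = 85): V_0 = e^(−0.01)·[0.4842·0.0000 + 0.5158·10.3737] = 5.2975

$5.30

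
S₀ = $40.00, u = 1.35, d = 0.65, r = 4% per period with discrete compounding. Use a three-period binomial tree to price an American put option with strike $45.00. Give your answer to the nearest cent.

Risk-neutral probability p = (1 + 0.04 − 0.65)/(1.35 − 0.65) = 0.3900/0.7000 = 0.5571
Terminal stock prices: S_uuu = 98.42, S_uud = 47.39, S_udd = 22.82, S_ddd = 10.98
Terminal payoffs (K − S): max(-53.42, 0) = 0, max(-2.385, 0) = 0, max(22.18, 0) = 22.18, max(34.02, 0) = 34.02
Node uu (S = 72.9): continuation = 1/1.04·[0.5571·0.0000 + 0.4429·0.0000] = 0.0000; exercise value = 0.0000 ≤ continuation, so V_uu = 0.0000
Node ud (S = 35.1): continuation = 1/1.04·[0.5571·0.0000 + 0.4429·22.1850] = 9.4469; exercise value = 9.9000 > continuation, so V_ud = 9.9000 (exercise)
Node dd (S = 16.9): continuation = 1/1.04·[0.5571·22.1850 + 0.4429·34.0150] = 26.3692; exercise value = 28.1000 > continuation, so V_dd = 28.1000 (exercise)
Node u (S = 54): continuation = 1/1.04·[0.5571·0.0000 + 0.4429·9.9000] = 4.2157; exercise value = 0.0000 ≤ continuation, so V_u = 4.2157
Node d (S = 26): continuation = 1/1.04·[0.5571·9.9000 + 0.4429·28.1000] = 17.2692; exercise value = 19.0000 > continuation, so V_d = 19.0000 (exercise)
Node 0 (S = 40): continuation = 1/1.04·[0.5571·4.2157 + 0.4429·19.0000] = 10.3490; exercise value = 5.0000 ≤ continuation, so V_0 = 10.3490

$10.35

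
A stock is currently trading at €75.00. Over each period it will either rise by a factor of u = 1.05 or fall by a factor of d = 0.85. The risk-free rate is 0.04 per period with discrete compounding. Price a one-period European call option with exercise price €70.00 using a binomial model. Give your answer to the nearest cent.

€7.99

Risk-neutral probability p = (1 + 0.04 − 0.85)/(1.05 − 0.85) = 0.1900/0.2000 = 0.9500
Terminal stock prices: S_u = 78.75, S_d = 63.75
Terminal payoffs (S − K): max(8.75, 0) = 8.75, max(-6.25, 0) = 0
Node 0 (S = 75): V_0 = 1/1.04·[0.9500·8.7500 + 0.0500·0.0000] = 7.9928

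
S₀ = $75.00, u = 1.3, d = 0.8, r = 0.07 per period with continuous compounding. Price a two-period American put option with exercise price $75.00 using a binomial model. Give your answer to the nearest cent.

Risk-neutral probability p = (e^0.07 − 0.8)/(1.3 − 0.8) = 0.2725/0.5000 = 0.5450
Terminal stock prices: S_uu = 126.8, S_ud = 78, S_dd = 48
Terminal payoffs (K − S): max(-51.75, 0) = 0, max(-3, 0) = 0, max(27, 0) = 27
Node u (S = 97.5): continuation = e^(−0.07)·[0.5450·0.0000 + 0.4550·0.0000] = 0.0000; exercise value = 0.0000 ≤ continuation, so V_u = 0.0000
Node d (S = 60): continuation = e^(−0.07)·[0.5450·0.0000 + 0.4550·27.0000] = 11.4540; exercise value = 15.0000 > continuation, so V_d = 15.0000 (exercise)
Node 0 (S = 75): continuation = e^(−0.07)·[0.5450·0.0000 + 0.4550·15.0000] = 6.3634; exercise value = 0.0000 ≤ continuation, so V_0 = 6.3634

$6.36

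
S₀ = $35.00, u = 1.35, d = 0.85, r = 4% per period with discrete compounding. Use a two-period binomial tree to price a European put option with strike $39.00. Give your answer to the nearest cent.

Risk-neutral probability p = (1 + 0.04 − 0.85)/(1.35 − 0.85) = 0.1900/0.5000 = 0.3800
Terminal stock prices: S_uu = 63.79, S_ud = 40.16, S_dd = 25.29
Terminal payoffs (K − S): max(-24.79, 0) = 0, max(-1.163, 0) = 0, max(13.71, 0) = 13.71
Node u (S = 47.25): V_u = 1/1.04·[0.3800·0.0000 + 0.6200·0.0000] = 0.0000
Node d (S = 29.75): V_d = 1/1.04·[0.3800·0.0000 + 0.6200·13.7125] = 8.1748
Node 0 (S = 35): V_0 = 1/1.04·[0.3800·0.0000 + 0.6200·8.1748] = 4.8734

$4.87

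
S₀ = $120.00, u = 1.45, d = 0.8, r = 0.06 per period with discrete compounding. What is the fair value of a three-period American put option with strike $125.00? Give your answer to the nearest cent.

$18.74

Risk-neutral probability p = (1 + 0.06 − 0.8)/(1.45 − 0.8) = 0.2600/0.6500 = 0.4000
Terminal stock prices: S_uuu = 365.8, S_uud = 201.8, S_udd = 111.4, S_ddd = 61.44
Terminal payoffs (K − S): max(-240.8, 0) = 0, max(-76.84, 0) = 0, max(13.64, 0) = 13.64, max(63.56, 0) = 63.56
Node uu (S = 252.3): continuation = 1/1.06·[0.4000·0.0000 + 0.6000·0.0000] = 0.0000; exercise value = 0.0000 ≤ continuation, so V_uu = 0.0000
Node ud (S = 139.2): continuation = 1/1.06·[0.4000·0.0000 + 0.6000·13.6400] = 7.7208; exercise value = 0.0000 ≤ continuation, so V_ud = 7.7208
Node dd (S = 76.8): continuation = 1/1.06·[0.4000·13.6400 + 0.6000·63.5600] = 41.1245; exercise value = 48.2000 > continuation, so V_dd = 48.2000 (exercise)
Node u (S = 174): continuation = 1/1.06·[0.4000·0.0000 + 0.6000·7.7208] = 4.3702; exercise value = 0.0000 ≤ continuation, so V_u = 4.3702
Node d (S = 96): continuation = 1/1.06·[0.4000·7.7208 + 0.6000·48.2000] = 30.1965; exercise value = 29.0000 ≤ continuation, so V_d = 30.1965
Node 0 (S = 120): continuation = 1/1.06·[0.4000·4.3702 + 0.6000·30.1965] = 18.7415; exercise value = 5.0000 ≤ continuation, so V_0 = 18.7415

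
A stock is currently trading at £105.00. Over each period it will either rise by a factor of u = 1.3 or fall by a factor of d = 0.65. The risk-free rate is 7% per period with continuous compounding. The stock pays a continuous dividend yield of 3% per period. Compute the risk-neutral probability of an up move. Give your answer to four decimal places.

Per-period risk-free factor R = e^0.07 = 1.0725; dividend-adjusted growth = e^(0.07−0.03) = 1.0408.
Risk-neutral probability p = (1.0408 − 0.65)/(1.3 − 0.65) = 0.3908/0.6500 = 0.6012

p = 0.6012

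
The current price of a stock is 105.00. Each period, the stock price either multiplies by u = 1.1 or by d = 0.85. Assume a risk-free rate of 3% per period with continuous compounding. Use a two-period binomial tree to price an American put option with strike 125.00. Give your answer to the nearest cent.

Risk-neutral probability p = (e^0.03 − 0.85)/(1.1 − 0.85) = 0.1805/0.2500 = 0.7218
Terminal stock prices: S_uu = 127.1, S_ud = 98.18, S_dd = 75.86
Terminal payoffs (K − S): max(-2.05, 0) = 0, max(26.82, 0) = 26.82, max(49.14, 0) = 49.14
Node u (S = 115.5): continuation = e^(−0.03)·[0.7218·0.0000 + 0.2782·26.8250] = 7.2417; exercise value = 9.5000 > continuation, so V_u = 9.5000 (exercise)
Node d (S = 89.25): continuation = e^(−0.03)·[0.7218·26.8250 + 0.2782·49.1375] = 32.0557; exercise value = 35.7500 > continuation, so V_d = 35.7500 (exercise)
Node 0 (S = 105): continuation = e^(−0.03)·[0.7218·9.5000 + 0.2782·35.7500] = 16.3057; exercise value = 20.0000 > continuation, so V_0 = 20.0000 (exercise)

20.00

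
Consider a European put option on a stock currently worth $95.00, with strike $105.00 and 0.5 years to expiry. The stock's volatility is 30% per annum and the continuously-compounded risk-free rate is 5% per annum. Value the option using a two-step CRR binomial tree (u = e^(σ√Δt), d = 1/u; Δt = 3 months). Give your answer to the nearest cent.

CRR parameters: u = e^(σ√Δt) = e^(0.3·√0.25) = 1.1618, d = 1/u = 0.8607
Per-period rate: rΔt = 0.05·0.25 = 0.0125, so R = e^0.0125 = 1.0126
Risk-neutral probability p = (e^0.0125 − 0.8607)/(1.1618 − 0.8607) = 0.1519/0.3011 = 0.5043
Terminal stock prices: S_uu = 128.2, S_ud = 95, S_dd = 70.38
Terminal payoffs (K − S): max(-23.24, 0) = 0, max(10, 0) = 10, max(34.62, 0) = 34.62
Node u (S = 110.4): V_u = e^(−0.0125)·[0.5043·0.0000 + 0.4957·10.0000] = 4.8950
Node d (S = 81.77): V_d = e^(−0.0125)·[0.5043·10.0000 + 0.4957·34.6223] = 21.9284
Node 0 (S = 95): V_0 = e^(−0.0125)·[0.5043·4.8950 + 0.4957·21.9284] = 13.1721

$13.17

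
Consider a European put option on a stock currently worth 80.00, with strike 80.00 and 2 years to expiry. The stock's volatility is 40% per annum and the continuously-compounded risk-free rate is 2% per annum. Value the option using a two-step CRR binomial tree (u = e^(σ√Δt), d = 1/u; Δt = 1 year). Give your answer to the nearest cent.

CRR parameters: u = e^(σ√Δt) = e^(0.4·√1) = 1.4918, d = 1/u = 0.6703
Per-period rate: rΔt = 0.02·1 = 0.02, so R = e^0.02 = 1.0202
Risk-neutral probability p = (e^0.02 − 0.6703)/(1.4918 − 0.6703) = 0.3499/0.8215 = 0.4259
Terminal stock prices: S_uu = 178, S_ud = 80, S_dd = 35.95
Terminal payoffs (K − S): max(-98.04, 0) = 0, max(0, 0) = 0, max(44.05, 0) = 44.05
Node u (S = 119.3): V_u = e^(−0.02)·[0.4259·0.0000 + 0.5741·0.0000] = 0.0000
Node d (S = 53.63): V_d = e^(−0.02)·[0.4259·0.0000 + 0.5741·44.0537] = 24.7903
Node 0 (S = 80): V_0 = e^(−0.02)·[0.4259·0.0000 + 0.5741·24.7903] = 13.9502

13.95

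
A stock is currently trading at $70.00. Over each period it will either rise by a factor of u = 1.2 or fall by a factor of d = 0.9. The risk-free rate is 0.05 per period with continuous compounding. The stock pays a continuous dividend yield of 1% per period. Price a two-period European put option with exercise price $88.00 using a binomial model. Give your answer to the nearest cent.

$13.56

Per-period risk-free factor R = e^0.05 = 1.0513; dividend-adjusted growth = e^(0.05−0.01) = 1.0408.
Risk-neutral probability p = (1.0408 − 0.9)/(1.2 − 0.9) = 0.1408/0.3000 = 0.4694
Terminal stock prices: S_uu = 100.8, S_ud = 75.6, S_dd = 56.7
Terminal payoffs (K − S): max(-12.8, 0) = 0, max(12.4, 0) = 12.4, max(31.3, 0) = 31.3
Node u (S = 84): V_u = e^(−0.05)·[0.4694·0.0000 + 0.5306·12.4000] = 6.2589
Node d (S = 63): V_d = e^(−0.05)·[0.4694·12.4000 + 0.5306·31.3000] = 21.3350
Node 0 (S = 70): V_0 = e^(−0.05)·[0.4694·6.2589 + 0.5306·21.3350] = 13.5634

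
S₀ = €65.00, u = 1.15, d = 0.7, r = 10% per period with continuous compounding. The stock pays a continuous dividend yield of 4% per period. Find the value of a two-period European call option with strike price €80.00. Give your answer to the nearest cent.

€3.16

Per-period risk-free factor R = e^0.1 = 1.1052; dividend-adjusted growth = e^(0.1−0.04) = 1.0618.
Risk-neutral probability p = (1.0618 − 0.7)/(1.15 − 0.7) = 0.3618/0.4500 = 0.8041
Terminal stock prices: S_uu = 85.96, S_ud = 52.32, S_dd = 31.85
Terminal payoffs (S − K): max(5.962, 0) = 5.962, max(-27.68, 0) = 0, max(-48.15, 0) = 0
Node u (S = 74.75): V_u = e^(−0.1)·[0.8041·5.9625 + 0.1959·0.0000] = 4.3381
Node d (S = 45.5): V_d = e^(−0.1)·[0.8041·0.0000 + 0.1959·0.0000] = 0.0000
Node 0 (S = 65): V_0 = e^(−0.1)·[0.8041·4.3381 + 0.1959·0.0000] = 3.1562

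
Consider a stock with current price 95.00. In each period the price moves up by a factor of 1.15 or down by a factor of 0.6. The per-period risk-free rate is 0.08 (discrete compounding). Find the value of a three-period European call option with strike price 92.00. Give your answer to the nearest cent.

Risk-neutral probability p = (1 + 0.08 − 0.6)/(1.15 − 0.6) = 0.4800/0.5500 = 0.8727
Terminal stock prices: S_uuu = 144.5, S_uud = 75.38, S_udd = 39.33, S_ddd = 20.52
Terminal payoffs (S − K): max(52.48, 0) = 52.48, max(-16.62, 0) = 0, max(-52.67, 0) = 0, max(-71.48, 0) = 0
Node uu (S = 125.6): V_uu = 1/1.08·[0.8727·52.4831 + 0.1273·0.0000] = 42.4106
Node ud (S = 65.55): V_ud = 1/1.08·[0.8727·0.0000 + 0.1273·0.0000] = 0.0000
Node dd (S = 34.2): V_dd = 1/1.08·[0.8727·0.0000 + 0.1273·0.0000] = 0.0000
Node u (S = 109.2): V_u = 1/1.08·[0.8727·42.4106 + 0.1273·0.0000] = 34.2712
Node d (S = 57): V_d = 1/1.08·[0.8727·0.0000 + 0.1273·0.0000] = 0.0000
Node 0 (S = 95): V_0 = 1/1.08·[0.8727·34.2712 + 0.1273·0.0000] = 27.6939

27.69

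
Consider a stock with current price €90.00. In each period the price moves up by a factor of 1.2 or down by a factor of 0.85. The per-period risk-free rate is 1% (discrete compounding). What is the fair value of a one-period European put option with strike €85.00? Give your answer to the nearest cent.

Risk-neutral probability p = (1 + 0.01 − 0.85)/(1.2 − 0.85) = 0.1600/0.3500 = 0.4571
Terminal stock prices: S_u = 108, S_d = 76.5
Terminal payoffs (K − S): max(-23, 0) = 0, max(8.5, 0) = 8.5
Node 0 (S = 90): V_0 = 1/1.01·[0.4571·0.0000 + 0.5429·8.5000] = 4.5686

€4.57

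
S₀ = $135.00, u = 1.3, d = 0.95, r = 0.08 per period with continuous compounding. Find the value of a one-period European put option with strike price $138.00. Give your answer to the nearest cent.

Risk-neutral probability p = (e^0.08 − 0.95)/(1.3 − 0.95) = 0.1333/0.3500 = 0.3808
Terminal stock prices: S_u = 175.5, S_d = 128.2
Terminal payoffs (K − S): max(-37.5, 0) = 0, max(9.75, 0) = 9.75
Node 0 (S = 135): V_0 = e^(−0.08)·[0.3808·0.0000 + 0.6192·9.7500] = 5.5729

$5.57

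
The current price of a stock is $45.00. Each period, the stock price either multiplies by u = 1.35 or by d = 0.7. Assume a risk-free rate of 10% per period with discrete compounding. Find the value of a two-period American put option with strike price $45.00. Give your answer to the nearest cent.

Risk-neutral probability p = (1 + 0.1 − 0.7)/(1.35 − 0.7) = 0.4000/0.6500 = 0.6154
Terminal stock prices: S_uu = 82.01, S_ud = 42.53, S_dd = 22.05
Terminal payoffs (K − S): max(-37.01, 0) = 0, max(2.475, 0) = 2.475, max(22.95, 0) = 22.95
Node u (S = 60.75): continuation = 1/1.1·[0.6154·0.0000 + 0.3846·2.4750] = 0.8654; exercise value = 0.0000 ≤ continuation, so V_u = 0.8654
Node d (S = 31.5): continuation = 1/1.1·[0.6154·2.4750 + 0.3846·22.9500] = 9.4091; exercise value = 13.5000 > continuation, so V_d = 13.5000 (exercise)
Node 0 (S = 45): continuation = 1/1.1·[0.6154·0.8654 + 0.3846·13.5000] = 5.2044; exercise value = 0.0000 ≤ continuation, so V_0 = 5.2044

$5.20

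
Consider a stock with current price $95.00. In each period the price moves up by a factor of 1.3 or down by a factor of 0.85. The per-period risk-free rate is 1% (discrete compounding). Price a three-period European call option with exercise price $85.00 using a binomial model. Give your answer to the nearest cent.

$19.42

Risk-neutral probability p = (1 + 0.01 − 0.85)/(1.3 − 0.85) = 0.1600/0.4500 = 0.3556
Terminal stock prices: S_uuu = 208.7, S_uud = 136.5, S_udd = 89.23, S_ddd = 58.34
Terminal payoffs (S − K): max(123.7, 0) = 123.7, max(51.47, 0) = 51.47, max(4.229, 0) = 4.229, max(-26.66, 0) = 0
Node uu (S = 160.6): V_uu = 1/1.01·[0.3556·123.7150 + 0.6444·51.4675] = 76.3916
Node ud (S = 105): V_ud = 1/1.01·[0.3556·51.4675 + 0.6444·4.2287] = 20.8166
Node dd (S = 68.64): V_dd = 1/1.01·[0.3556·4.2287 + 0.6444·0.0000] = 1.4887
Node u (S = 123.5): V_u = 1/1.01·[0.3556·76.3916 + 0.6444·20.8166] = 40.1748
Node d (S = 80.75): V_d = 1/1.01·[0.3556·20.8166 + 0.6444·1.4887] = 8.2780
Node 0 (S = 95): V_0 = 1/1.01·[0.3556·40.1748 + 0.6444·8.2780] = 19.4249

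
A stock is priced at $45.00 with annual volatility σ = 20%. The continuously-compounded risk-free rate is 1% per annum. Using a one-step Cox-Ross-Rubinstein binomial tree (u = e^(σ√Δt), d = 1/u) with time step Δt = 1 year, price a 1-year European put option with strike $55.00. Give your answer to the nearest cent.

$9.45

CRR parameters: u = e^(σ√Δt) = e^(0.2·√1) = 1.2214, d = 1/u = 0.8187
Per-period rate: rΔt = 0.01·1 = 0.01, so R = e^0.01 = 1.0101
Risk-neutral probability p = (e^0.01 − 0.8187)/(1.2214 − 0.8187) = 0.1913/0.4027 = 0.4751
Terminal stock prices: S_u = 54.96, S_d = 36.84
Terminal payoffs (K − S): max(0.03688, 0) = 0.03688, max(18.16, 0) = 18.16
Node 0 (S = 45): V_0 = e^(−0.01)·[0.4751·0.0369 + 0.5249·18.1571] = 9.4527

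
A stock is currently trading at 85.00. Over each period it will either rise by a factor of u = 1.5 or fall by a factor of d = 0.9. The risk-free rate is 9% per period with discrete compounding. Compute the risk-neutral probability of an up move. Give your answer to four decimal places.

Risk-neutral probability p = (1 + 0.09 − 0.9)/(1.5 − 0.9) = 0.1900/0.6000 = 0.3167

p = 0.3167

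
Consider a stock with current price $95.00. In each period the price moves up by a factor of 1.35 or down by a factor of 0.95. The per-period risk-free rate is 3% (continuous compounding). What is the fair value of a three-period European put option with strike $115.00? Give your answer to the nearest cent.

$15.63

Risk-neutral probability p = (e^0.03 − 0.95)/(1.35 − 0.95) = 0.0805/0.4000 = 0.2011
Terminal stock prices: S_uuu = 233.7, S_uud = 164.5, S_udd = 115.7, S_ddd = 81.45
Terminal payoffs (K − S): max(-118.7, 0) = 0, max(-49.48, 0) = 0, max(-0.7456, 0) = 0, max(33.55, 0) = 33.55
Node uu (S = 173.1): V_uu = e^(−0.03)·[0.2011·0.0000 + 0.7989·0.0000] = 0.0000
Node ud (S = 121.8): V_ud = e^(−0.03)·[0.2011·0.0000 + 0.7989·0.0000] = 0.0000
Node dd (S = 85.74): V_dd = e^(−0.03)·[0.2011·0.0000 + 0.7989·33.5494] = 26.0093
Node u (S = 128.2): V_u = e^(−0.03)·[0.2011·0.0000 + 0.7989·0.0000] = 0.0000
Node d (S = 90.25): V_d = e^(−0.03)·[0.2011·0.0000 + 0.7989·26.0093] = 20.1638
Node 0 (S = 95): V_0 = e^(−0.03)·[0.2011·0.0000 + 0.7989·20.1638] = 15.6321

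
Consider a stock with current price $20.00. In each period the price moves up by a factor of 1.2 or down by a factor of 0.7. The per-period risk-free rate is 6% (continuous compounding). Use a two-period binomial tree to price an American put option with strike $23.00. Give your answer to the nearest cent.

$3.44

Risk-neutral probability p = (e^0.06 − 0.7)/(1.2 − 0.7) = 0.3618/0.5000 = 0.7237
Terminal stock prices: S_uu = 28.8, S_ud = 16.8, S_dd = 9.8
Terminal payoffs (K − S): max(-5.8, 0) = 0, max(6.2, 0) = 6.2, max(13.2, 0) = 13.2
Node u (S = 24): continuation = e^(−0.06)·[0.7237·0.0000 + 0.2763·6.2000] = 1.6135; exercise value = 0.0000 ≤ continuation, so V_u = 1.6135
Node d (S = 14): continuation = e^(−0.06)·[0.7237·6.2000 + 0.2763·13.2000] = 7.6606; exercise value = 9.0000 > continuation, so V_d = 9.0000 (exercise)
Node 0 (S = 20): continuation = e^(−0.06)·[0.7237·1.6135 + 0.2763·9.0000] = 3.4417; exercise value = 3.0000 ≤ continuation, so V_0 = 3.4417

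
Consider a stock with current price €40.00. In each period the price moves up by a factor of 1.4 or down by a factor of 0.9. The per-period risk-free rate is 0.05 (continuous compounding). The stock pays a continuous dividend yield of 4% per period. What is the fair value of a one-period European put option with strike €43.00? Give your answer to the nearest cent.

€5.19

Per-period risk-free factor R = e^0.05 = 1.0513; dividend-adjusted growth = e^(0.05−0.04) = 1.0101.
Risk-neutral probability p = (1.0101 − 0.9)/(1.4 − 0.9) = 0.1101/0.5000 = 0.2201
Terminal stock prices: S_u = 56, S_d = 36
Terminal payoffs (K − S): max(-13, 0) = 0, max(7, 0) = 7
Node 0 (S = 40): V_0 = e^(−0.05)·[0.2201·0.0000 + 0.7799·7.0000] = 5.1930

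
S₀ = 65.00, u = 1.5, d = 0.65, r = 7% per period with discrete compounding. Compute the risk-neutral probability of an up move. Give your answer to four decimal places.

Risk-neutral probability p = (1 + 0.07 − 0.65)/(1.5 − 0.65) = 0.4200/0.8500 = 0.4941

p = 0.4941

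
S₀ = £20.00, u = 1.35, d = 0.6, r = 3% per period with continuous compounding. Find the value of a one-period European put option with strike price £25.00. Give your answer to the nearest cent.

£5.38

Risk-neutral probability p = (e^0.03 − 0.6)/(1.35 − 0.6) = 0.4305/0.7500 = 0.5739
Terminal stock prices: S_u = 27, S_d = 12
Terminal payoffs (K − S): max(-2, 0) = 0, max(13, 0) = 13
Node 0 (S = 20): V_0 = e^(−0.03)·[0.5739·0.0000 + 0.4261·13.0000] = 5.3751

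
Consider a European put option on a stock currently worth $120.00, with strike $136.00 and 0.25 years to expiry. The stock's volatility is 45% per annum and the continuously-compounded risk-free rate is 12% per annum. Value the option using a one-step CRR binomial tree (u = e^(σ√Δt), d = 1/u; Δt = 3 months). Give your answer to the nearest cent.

$19.06

CRR parameters: u = e^(σ√Δt) = e^(0.45·√0.25) = 1.2523, d = 1/u = 0.7985
Per-period rate: rΔt = 0.12·0.25 = 0.03, so R = e^0.03 = 1.0305
Risk-neutral probability p = (e^0.03 − 0.7985)/(1.2523 − 0.7985) = 0.2319/0.4538 = 0.5111
Terminal stock prices: S_u = 150.3, S_d = 95.82
Terminal payoffs (K − S): max(-14.28, 0) = 0, max(40.18, 0) = 40.18
Node 0 (S = 120): V_0 = e^(−0.03)·[0.5111·0.0000 + 0.4889·40.1781] = 19.0627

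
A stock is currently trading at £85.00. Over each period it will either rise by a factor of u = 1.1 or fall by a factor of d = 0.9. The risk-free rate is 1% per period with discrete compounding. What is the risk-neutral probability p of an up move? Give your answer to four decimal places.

Risk-neutral probability p = (1 + 0.01 − 0.9)/(1.1 − 0.9) = 0.1100/0.2000 = 0.5500

p = 0.5500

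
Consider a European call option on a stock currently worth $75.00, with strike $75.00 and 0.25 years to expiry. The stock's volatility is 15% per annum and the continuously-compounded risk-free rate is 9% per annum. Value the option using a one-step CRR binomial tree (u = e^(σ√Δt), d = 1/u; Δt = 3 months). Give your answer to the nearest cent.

CRR parameters: u = e^(σ√Δt) = e^(0.15·√0.25) = 1.0779, d = 1/u = 0.9277
Per-period rate: rΔt = 0.09·0.25 = 0.0225, so R = e^0.0225 = 1.0228
Risk-neutral probability p = (e^0.0225 − 0.9277)/(1.0779 − 0.9277) = 0.0950/0.1501 = 0.6328
Terminal stock prices: S_u = 80.84, S_d = 69.58
Terminal payoffs (S − K): max(5.841, 0) = 5.841, max(-5.419, 0) = 0
Node 0 (S = 75): V_0 = e^(−0.0225)·[0.6328·5.8413 + 0.3672·0.0000] = 3.6142

$3.61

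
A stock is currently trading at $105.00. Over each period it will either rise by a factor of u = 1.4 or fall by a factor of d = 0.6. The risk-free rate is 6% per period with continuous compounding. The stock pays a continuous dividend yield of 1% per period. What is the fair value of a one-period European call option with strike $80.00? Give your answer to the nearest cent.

$35.59

Per-period risk-free factor R = e^0.06 = 1.0618; dividend-adjusted growth = e^(0.06−0.01) = 1.0513.
Risk-neutral probability p = (1.0513 − 0.6)/(1.4 − 0.6) = 0.4513/0.8000 = 0.5641
Terminal stock prices: S_u = 147, S_d = 63
Terminal payoffs (S − K): max(67, 0) = 67, max(-17, 0) = 0
Node 0 (S = 105): V_0 = e^(−0.06)·[0.5641·67.0000 + 0.4359·0.0000] = 35.5930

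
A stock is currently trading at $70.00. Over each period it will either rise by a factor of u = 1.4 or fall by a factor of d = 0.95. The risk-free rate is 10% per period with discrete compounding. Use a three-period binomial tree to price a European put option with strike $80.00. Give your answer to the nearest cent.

$4.45

Risk-neutral probability p = (1 + 0.1 − 0.95)/(1.4 − 0.95) = 0.1500/0.4500 = 0.3333
Terminal stock prices: S_uuu = 192.1, S_uud = 130.3, S_udd = 88.44, S_ddd = 60.02
Terminal payoffs (K − S): max(-112.1, 0) = 0, max(-50.34, 0) = 0, max(-8.445, 0) = 0, max(19.98, 0) = 19.98
Node uu (S = 137.2): V_uu = 1/1.1·[0.3333·0.0000 + 0.6667·0.0000] = 0.0000
Node ud (S = 93.1): V_ud = 1/1.1·[0.3333·0.0000 + 0.6667·0.0000] = 0.0000
Node dd (S = 63.17): V_dd = 1/1.1·[0.3333·0.0000 + 0.6667·19.9838] = 12.1114
Node u (S = 98): V_u = 1/1.1·[0.3333·0.0000 + 0.6667·0.0000] = 0.0000
Node d (S = 66.5): V_d = 1/1.1·[0.3333·0.0000 + 0.6667·12.1114] = 7.3402
Node 0 (S = 70): V_0 = 1/1.1·[0.3333·0.0000 + 0.6667·7.3402] = 4.4486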